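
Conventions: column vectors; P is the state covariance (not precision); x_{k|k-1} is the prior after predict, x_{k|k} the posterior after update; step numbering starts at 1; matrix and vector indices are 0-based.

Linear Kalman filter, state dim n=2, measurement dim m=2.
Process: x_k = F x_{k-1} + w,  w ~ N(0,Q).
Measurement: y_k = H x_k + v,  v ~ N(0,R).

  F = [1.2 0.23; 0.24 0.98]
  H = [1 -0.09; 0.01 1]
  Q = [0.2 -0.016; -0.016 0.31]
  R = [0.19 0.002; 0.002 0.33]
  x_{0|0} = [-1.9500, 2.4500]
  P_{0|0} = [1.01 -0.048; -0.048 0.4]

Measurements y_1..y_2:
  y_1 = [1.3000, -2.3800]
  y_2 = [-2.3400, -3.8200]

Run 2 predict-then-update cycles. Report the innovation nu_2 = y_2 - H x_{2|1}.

innov = [-3.1123, -3.1625]

step 1: x^-=[-1.7765, 1.9330]  P^-=[1.6491 0.3059; 0.3059 0.7298]  S=[1.7899 0.2585; 0.2585 1.0660]  K=[0.8935 0.0858; 0.0362 0.6786]  nu=[3.2505, -4.2952]  x^+=[0.7594, -0.8641]  P^+=[0.1725 0.0284; 0.0284 0.2237]
step 2: x^-=[0.7125, -0.6646]  P^-=[0.4759 0.1190; 0.1190 0.5482]  S=[0.6489 0.0764; 0.0764 0.8806]  K=[0.7075 0.0792; 0.0344 0.6209]  nu=[-3.1123, -3.1625]  x^+=[-1.7402, -2.7351]  P^+=[0.1369 0.0262; 0.0262 0.2047]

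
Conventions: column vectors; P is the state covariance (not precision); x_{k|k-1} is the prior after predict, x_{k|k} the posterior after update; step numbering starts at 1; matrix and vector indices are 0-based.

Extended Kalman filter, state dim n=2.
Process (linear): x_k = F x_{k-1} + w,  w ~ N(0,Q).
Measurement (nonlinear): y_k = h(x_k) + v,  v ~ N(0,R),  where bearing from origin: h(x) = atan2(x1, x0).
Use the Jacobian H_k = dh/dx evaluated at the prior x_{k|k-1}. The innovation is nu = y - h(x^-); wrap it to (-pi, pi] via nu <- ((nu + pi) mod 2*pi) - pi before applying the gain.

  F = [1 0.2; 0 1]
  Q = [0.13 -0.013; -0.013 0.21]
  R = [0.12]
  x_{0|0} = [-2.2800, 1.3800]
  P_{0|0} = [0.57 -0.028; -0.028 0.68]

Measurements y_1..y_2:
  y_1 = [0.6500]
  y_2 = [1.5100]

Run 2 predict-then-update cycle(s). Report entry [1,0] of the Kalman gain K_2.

step 1: x^-=[-2.0040, 1.3800]  P^-=[0.7160 0.0950; 0.0950 0.8900]  H_jac=[-0.2331 -0.3385]  S=[0.2759]  K=[-0.7216; -1.1723]  nu=[-1.8885]  x^+=[-0.6413, 3.5940]  P^+=[0.5724 -0.1383; -0.1383 0.5109]
step 2: x^-=[0.0775, 3.5940]  P^-=[0.6675 -0.0492; -0.0492 0.7209]  H_jac=[-0.2781 0.0060]  S=[0.1718]  K=[-1.0821; 0.1048]  nu=[-0.0392]  x^+=[0.1199, 3.5899]  P^+=[0.4663 -0.0297; -0.0297 0.7190]

K[1,0] = 0.1048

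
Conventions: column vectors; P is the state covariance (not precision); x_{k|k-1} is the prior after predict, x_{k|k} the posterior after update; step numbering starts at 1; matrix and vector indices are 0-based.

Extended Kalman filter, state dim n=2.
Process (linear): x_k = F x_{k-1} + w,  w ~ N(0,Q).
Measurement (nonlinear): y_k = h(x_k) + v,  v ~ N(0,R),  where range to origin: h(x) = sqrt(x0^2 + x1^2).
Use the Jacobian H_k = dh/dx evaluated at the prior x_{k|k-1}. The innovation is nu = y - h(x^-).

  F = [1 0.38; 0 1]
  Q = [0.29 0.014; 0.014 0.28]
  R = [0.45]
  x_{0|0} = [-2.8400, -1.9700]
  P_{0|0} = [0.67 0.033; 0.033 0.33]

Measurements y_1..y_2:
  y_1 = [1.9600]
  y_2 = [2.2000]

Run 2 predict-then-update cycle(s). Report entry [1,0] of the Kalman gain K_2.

step 1: x^-=[-3.5886, -1.9700]  P^-=[1.0327 0.1724; 0.1724 0.6100]  H_jac=[-0.8766 -0.4812]  S=[1.5303]  K=[-0.6458; -0.2906]  nu=[-2.1338]  x^+=[-2.2106, -1.3500]  P^+=[0.3945 -0.1148; -0.1148 0.4808]
step 2: x^-=[-2.7236, -1.3500]  P^-=[0.6667 0.0819; 0.0819 0.7608]  H_jac=[-0.8960 -0.4441]  S=[1.2005]  K=[-0.5279; -0.3426]  nu=[-0.8398]  x^+=[-2.2803, -1.0623]  P^+=[0.3322 -0.1352; -0.1352 0.6199]

K[1,0] = -0.3426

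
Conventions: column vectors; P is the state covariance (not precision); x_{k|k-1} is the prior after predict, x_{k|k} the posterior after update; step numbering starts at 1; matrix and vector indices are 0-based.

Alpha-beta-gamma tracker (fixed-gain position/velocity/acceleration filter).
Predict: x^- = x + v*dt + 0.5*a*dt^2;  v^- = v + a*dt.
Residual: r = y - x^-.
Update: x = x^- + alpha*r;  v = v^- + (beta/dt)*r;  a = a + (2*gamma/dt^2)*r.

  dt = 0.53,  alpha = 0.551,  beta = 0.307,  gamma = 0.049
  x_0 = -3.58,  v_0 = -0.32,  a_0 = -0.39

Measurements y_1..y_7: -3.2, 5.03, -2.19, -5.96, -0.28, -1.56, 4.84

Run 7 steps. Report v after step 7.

step 1: x_pred=-3.8044  r=0.6044  x^+=-3.4714  v^+=-0.1766  a^+=-0.1791
step 2: x_pred=-3.5901  r=8.6201  x^+=1.1596  v^+=4.7216  a^+=2.8282
step 3: x_pred=4.0592  r=-6.2492  x^+=0.6159  v^+=2.6007  a^+=0.6480
step 4: x_pred=2.0853  r=-8.0453  x^+=-2.3477  v^+=-1.7160  a^+=-2.1588
step 5: x_pred=-3.5604  r=3.2804  x^+=-1.7529  v^+=-0.9601  a^+=-1.0144
step 6: x_pred=-2.4042  r=0.8442  x^+=-1.9390  v^+=-1.0087  a^+=-0.7199
step 7: x_pred=-2.5748  r=7.4148  x^+=1.5108  v^+=2.9047  a^+=1.8670

v_post = 2.9047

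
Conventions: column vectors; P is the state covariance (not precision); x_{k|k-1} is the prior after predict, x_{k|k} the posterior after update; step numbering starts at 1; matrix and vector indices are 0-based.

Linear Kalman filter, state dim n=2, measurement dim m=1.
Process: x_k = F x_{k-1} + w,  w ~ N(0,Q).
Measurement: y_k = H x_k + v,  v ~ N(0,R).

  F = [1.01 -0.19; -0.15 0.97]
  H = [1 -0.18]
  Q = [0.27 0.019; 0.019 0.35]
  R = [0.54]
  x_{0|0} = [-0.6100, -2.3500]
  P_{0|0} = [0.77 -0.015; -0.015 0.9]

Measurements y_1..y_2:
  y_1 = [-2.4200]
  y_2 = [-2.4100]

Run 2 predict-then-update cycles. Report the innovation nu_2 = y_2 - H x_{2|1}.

step 1: x^-=[-0.1696, -2.1880]  P^-=[1.0937 -0.2786; -0.2786 1.2185]  S=[1.7735]  K=[0.6450; -0.2808]  nu=[-2.6442]  x^+=[-1.8751, -1.4455]  P^+=[0.3559 0.0425; 0.0425 1.0787]
step 2: x^-=[-1.6192, -1.1209]  P^-=[0.6557 -0.1908; -0.1908 1.3606]  S=[1.3085]  K=[0.5274; -0.3330]  nu=[-0.9926]  x^+=[-2.1426, -0.7904]  P^+=[0.2918 0.0390; 0.0390 1.2155]

innov = [-0.9926]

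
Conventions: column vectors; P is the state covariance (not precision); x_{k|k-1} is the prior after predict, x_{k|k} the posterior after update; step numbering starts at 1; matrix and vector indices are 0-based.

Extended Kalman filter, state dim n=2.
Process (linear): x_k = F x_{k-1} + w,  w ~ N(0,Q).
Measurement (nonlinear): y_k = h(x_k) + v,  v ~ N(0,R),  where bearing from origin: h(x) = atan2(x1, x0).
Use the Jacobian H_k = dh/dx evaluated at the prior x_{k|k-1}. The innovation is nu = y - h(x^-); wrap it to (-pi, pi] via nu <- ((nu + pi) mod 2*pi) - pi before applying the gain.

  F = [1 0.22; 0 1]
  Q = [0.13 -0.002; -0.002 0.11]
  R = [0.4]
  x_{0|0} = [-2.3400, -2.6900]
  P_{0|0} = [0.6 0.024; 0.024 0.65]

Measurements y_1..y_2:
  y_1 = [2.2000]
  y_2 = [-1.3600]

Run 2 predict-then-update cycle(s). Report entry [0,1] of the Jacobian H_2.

step 1: x^-=[-2.9318, -2.6900]  P^-=[0.7720 0.1650; 0.1650 0.7600]  H_jac=[0.1699 -0.1852]  S=[0.4380]  K=[0.2297; -0.2573]  nu=[-1.6840]  x^+=[-3.3187, -2.2566]  P^+=[0.7489 0.1909; 0.1909 0.7310]
step 2: x^-=[-3.8152, -2.2566]  P^-=[0.9983 0.3497; 0.3497 0.8410]  H_jac=[0.1149 -0.1942]  S=[0.4293]  K=[0.1089; -0.2868]  nu=[1.2475]  x^+=[-3.6793, -2.6145]  P^+=[0.9932 0.3631; 0.3631 0.8057]

H_jac[0,1] = -0.1942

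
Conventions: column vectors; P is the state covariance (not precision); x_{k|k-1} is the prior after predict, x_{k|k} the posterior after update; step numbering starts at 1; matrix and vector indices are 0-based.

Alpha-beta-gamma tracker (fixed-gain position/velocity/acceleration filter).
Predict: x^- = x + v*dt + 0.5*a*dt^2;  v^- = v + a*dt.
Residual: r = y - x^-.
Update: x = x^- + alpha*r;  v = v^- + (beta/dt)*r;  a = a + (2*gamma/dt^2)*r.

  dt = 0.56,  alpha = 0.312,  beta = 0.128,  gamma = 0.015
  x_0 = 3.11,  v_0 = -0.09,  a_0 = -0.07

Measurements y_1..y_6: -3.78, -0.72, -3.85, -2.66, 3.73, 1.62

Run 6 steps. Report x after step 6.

step 1: x_pred=3.0486  r=-6.8286  x^+=0.9181  v^+=-1.6900  a^+=-0.7232
step 2: x_pred=-0.1417  r=-0.5783  x^+=-0.3221  v^+=-2.2272  a^+=-0.7786
step 3: x_pred=-1.6915  r=-2.1585  x^+=-2.3649  v^+=-3.1566  a^+=-0.9851
step 4: x_pred=-4.2871  r=1.6271  x^+=-3.7794  v^+=-3.3363  a^+=-0.8294
step 5: x_pred=-5.7778  r=9.5078  x^+=-2.8114  v^+=-1.6276  a^+=0.0801
step 6: x_pred=-3.7103  r=5.3303  x^+=-2.0472  v^+=-0.3644  a^+=0.5901

x_post = -2.0472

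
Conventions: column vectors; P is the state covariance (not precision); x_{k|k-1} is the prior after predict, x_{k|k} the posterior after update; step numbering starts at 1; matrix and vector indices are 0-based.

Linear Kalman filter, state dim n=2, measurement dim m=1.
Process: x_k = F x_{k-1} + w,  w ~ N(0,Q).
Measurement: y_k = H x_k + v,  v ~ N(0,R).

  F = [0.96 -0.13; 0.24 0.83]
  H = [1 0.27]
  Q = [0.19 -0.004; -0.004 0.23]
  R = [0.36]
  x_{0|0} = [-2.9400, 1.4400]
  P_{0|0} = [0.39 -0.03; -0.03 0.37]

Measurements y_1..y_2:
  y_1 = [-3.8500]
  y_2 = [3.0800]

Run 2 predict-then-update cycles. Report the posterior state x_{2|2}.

step 1: x^-=[-3.0096, 0.4896]  P^-=[0.5632 0.0230; 0.0230 0.4954]  S=[0.9717]  K=[0.5860; 0.1613]  nu=[-0.9726]  x^+=[-3.5795, 0.3327]  P^+=[0.2295 -0.0689; -0.0689 0.4701]
step 2: x^-=[-3.4796, -0.5829]  P^-=[0.4267 -0.0546; -0.0546 0.5397]  S=[0.7966]  K=[0.5172; 0.1144]  nu=[6.7170]  x^+=[-0.0058, 0.1856]  P^+=[0.2136 -0.1017; -0.1017 0.5292]

x_post = [-0.0058, 0.1856]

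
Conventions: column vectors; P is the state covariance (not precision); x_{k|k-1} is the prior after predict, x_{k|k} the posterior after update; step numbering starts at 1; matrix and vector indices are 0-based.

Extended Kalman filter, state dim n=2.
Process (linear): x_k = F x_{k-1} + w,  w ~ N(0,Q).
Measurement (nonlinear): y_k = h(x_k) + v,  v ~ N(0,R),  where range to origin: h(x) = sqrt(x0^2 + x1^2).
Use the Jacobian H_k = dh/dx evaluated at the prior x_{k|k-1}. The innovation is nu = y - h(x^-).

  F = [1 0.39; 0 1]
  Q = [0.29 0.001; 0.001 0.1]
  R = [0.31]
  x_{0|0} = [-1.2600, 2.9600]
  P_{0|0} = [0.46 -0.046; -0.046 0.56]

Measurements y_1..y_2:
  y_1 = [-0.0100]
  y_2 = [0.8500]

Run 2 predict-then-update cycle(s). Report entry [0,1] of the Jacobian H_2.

H_jac[0,1] = 0.9796

step 1: x^-=[-0.1056, 2.9600]  P^-=[0.7993 0.1734; 0.1734 0.6600]  H_jac=[-0.0357 0.9994]  S=[0.9578]  K=[0.1512; 0.6822]  nu=[-2.9719]  x^+=[-0.5549, 0.9327]  P^+=[0.7774 0.0746; 0.0746 0.2143]
step 2: x^-=[-0.1911, 0.9327]  P^-=[1.1582 0.1592; 0.1592 0.3143]  H_jac=[-0.2007 0.9796]  S=[0.5957]  K=[-0.1285; 0.4632]  nu=[-0.1020]  x^+=[-0.1780, 0.8854]  P^+=[1.1484 0.1947; 0.1947 0.1865]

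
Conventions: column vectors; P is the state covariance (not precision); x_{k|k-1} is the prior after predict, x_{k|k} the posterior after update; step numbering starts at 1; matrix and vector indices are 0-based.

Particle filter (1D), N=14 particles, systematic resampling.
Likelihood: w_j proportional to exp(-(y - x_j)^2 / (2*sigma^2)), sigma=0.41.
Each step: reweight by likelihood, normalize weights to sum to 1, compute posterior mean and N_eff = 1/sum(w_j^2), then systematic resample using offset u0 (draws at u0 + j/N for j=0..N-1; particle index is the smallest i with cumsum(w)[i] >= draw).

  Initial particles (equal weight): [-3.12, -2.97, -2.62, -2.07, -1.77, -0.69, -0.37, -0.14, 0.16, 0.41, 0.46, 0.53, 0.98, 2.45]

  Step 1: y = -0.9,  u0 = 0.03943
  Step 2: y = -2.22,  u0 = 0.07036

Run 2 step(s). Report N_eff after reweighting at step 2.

step 1: w=[0.0000, 0.0000, 0.0001, 0.0103, 0.0634, 0.5282, 0.2612, 0.1081, 0.0213, 0.0037, 0.0025, 0.0014, 0.0000, 0.0000]  mean=-0.6032  Neff=2.7510  idx=[4, 5, 5, 5, 5, 5, 5, 5, 6, 6, 6, 6, 7, 7]
step 2: w=[0.9878, 0.0017, 0.0017, 0.0017, 0.0017, 0.0017, 0.0017, 0.0017, 0.0001, 0.0001, 0.0001, 0.0001, 0.0000, 0.0000]  mean=-1.7567  Neff=1.0249  idx=[0, 0, 0, 0, 0, 0, 0, 0, 0, 0, 0, 0, 0, 7]

N_eff = 1.0249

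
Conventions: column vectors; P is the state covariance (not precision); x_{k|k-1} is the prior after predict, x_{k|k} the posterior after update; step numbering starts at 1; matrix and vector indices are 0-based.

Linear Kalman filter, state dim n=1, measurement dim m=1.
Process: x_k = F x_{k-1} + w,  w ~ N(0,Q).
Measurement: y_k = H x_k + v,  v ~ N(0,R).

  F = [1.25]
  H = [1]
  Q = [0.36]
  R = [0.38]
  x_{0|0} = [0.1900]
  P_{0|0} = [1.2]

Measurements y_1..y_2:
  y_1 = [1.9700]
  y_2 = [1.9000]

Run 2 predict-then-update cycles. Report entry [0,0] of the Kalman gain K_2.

step 1: x^-=[0.2375]  P^-=[2.2350]  S=[2.6150]  K=[0.8547]  nu=[1.7325]  x^+=[1.7182]  P^+=[0.3248]
step 2: x^-=[2.1478]  P^-=[0.8675]  S=[1.2475]  K=[0.6954]  nu=[-0.2478]  x^+=[1.9755]  P^+=[0.2642]

K[0,0] = 0.6954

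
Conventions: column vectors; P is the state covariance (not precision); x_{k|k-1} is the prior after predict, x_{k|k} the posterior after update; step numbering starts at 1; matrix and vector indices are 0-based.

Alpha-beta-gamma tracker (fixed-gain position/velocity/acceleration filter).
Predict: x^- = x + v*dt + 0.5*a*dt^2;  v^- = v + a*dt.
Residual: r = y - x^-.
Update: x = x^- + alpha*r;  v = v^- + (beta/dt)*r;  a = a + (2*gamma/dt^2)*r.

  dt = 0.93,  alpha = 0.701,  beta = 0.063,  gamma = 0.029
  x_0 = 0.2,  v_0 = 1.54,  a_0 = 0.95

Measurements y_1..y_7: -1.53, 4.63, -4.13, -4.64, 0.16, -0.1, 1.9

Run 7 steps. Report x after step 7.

step 1: x_pred=2.0430  r=-3.5730  x^+=-0.4617  v^+=2.1815  a^+=0.7104
step 2: x_pred=1.8743  r=2.7557  x^+=3.8060  v^+=3.0288  a^+=0.8952
step 3: x_pred=7.0100  r=-11.1400  x^+=-0.7992  v^+=3.1067  a^+=0.1481
step 4: x_pred=2.1541  r=-6.7941  x^+=-2.6086  v^+=2.7842  a^+=-0.3075
step 5: x_pred=-0.1522  r=0.3122  x^+=0.0667  v^+=2.5194  a^+=-0.2865
step 6: x_pred=2.2858  r=-2.3858  x^+=0.6134  v^+=2.0913  a^+=-0.4465
step 7: x_pred=2.3652  r=-0.4652  x^+=2.0391  v^+=1.6446  a^+=-0.4777

x_post = 2.0391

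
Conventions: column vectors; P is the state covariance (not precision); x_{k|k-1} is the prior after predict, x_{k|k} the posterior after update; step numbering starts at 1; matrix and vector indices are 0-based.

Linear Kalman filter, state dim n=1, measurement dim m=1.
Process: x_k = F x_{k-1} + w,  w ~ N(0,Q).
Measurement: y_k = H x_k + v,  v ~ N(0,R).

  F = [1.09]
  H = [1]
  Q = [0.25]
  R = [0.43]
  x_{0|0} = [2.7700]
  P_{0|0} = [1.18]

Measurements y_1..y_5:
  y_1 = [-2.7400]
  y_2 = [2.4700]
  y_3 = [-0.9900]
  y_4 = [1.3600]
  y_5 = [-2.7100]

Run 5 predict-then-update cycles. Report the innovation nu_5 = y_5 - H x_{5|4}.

innov = [-3.4449]

step 1: x^-=[3.0193]  P^-=[1.6520]  S=[2.0820]  K=[0.7935]  nu=[-5.7593]  x^+=[-1.5505]  P^+=[0.3412]
step 2: x^-=[-1.6900]  P^-=[0.6554]  S=[1.0854]  K=[0.6038]  nu=[4.1600]  x^+=[0.8219]  P^+=[0.2596]
step 3: x^-=[0.8958]  P^-=[0.5585]  S=[0.9885]  K=[0.5650]  nu=[-1.8858]  x^+=[-0.1696]  P^+=[0.2429]
step 4: x^-=[-0.1849]  P^-=[0.5386]  S=[0.9686]  K=[0.5561]  nu=[1.5449]  x^+=[0.6742]  P^+=[0.2391]
step 5: x^-=[0.7349]  P^-=[0.5341]  S=[0.9641]  K=[0.5540]  nu=[-3.4449]  x^+=[-1.1735]  P^+=[0.2382]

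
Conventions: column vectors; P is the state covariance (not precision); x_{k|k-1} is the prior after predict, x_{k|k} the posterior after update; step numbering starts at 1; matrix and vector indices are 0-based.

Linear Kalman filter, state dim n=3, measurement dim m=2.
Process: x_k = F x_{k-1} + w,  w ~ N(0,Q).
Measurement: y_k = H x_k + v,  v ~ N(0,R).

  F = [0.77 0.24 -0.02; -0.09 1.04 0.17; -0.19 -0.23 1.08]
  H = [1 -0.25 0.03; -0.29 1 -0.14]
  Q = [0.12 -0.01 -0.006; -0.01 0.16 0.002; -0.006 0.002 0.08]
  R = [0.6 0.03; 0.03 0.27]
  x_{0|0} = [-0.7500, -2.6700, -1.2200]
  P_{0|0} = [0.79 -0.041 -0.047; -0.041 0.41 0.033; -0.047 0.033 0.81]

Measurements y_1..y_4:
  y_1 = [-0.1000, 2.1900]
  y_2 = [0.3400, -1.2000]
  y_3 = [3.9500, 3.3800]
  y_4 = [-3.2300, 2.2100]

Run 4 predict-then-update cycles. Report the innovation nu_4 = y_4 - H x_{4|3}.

innov = [-3.9912, 0.9073]

step 1: x^-=[-1.1939, -2.9167, -0.5610]  P^-=[0.5983 -0.0027 -0.1831; -0.0027 0.6540 0.1153; -0.1831 0.1153 1.0743]  S=[1.2288 -0.2797; -0.2797 0.9498]  K=[0.4790 -0.0175; 0.0221 0.6789; -0.1521 -0.0259]  nu=[0.3816, 4.6819]  x^+=[-1.0929, 0.2704, -0.7402]  P^+=[0.3114 0.0864 -0.0967; 0.0864 0.2240 0.1070; -0.0967 0.1070 1.0474]
step 2: x^-=[-0.7618, 0.2538, -0.6540]  P^-=[0.3518 0.0774 -0.1584; 0.0774 0.4597 0.2593; -0.1584 0.2593 1.3189]  S=[0.9297 -0.0691; -0.0691 0.6548]  K=[0.3550 0.0337; 0.0136 0.6138; -0.1853 0.1646]  nu=[1.1849, -1.7662]  x^+=[-0.4007, -0.8142, -1.1643]  P^+=[0.2356 0.0745 -0.0972; 0.0745 0.2140 0.1878; -0.0972 0.1878 1.2650]
step 3: x^-=[-0.4807, -1.0087, -0.9941]  P^-=[0.3012 0.0717 -0.1279; 0.0717 0.4854 0.3901; -0.1279 0.3901 1.5284]  S=[0.8836 -0.0639; -0.0639 0.6495]  K=[0.3188 0.0348; 0.0027 0.6315; -0.1808 0.3105]  nu=[4.2083, 4.1101]  x^+=[1.0038, 1.5981, -0.4787]  P^+=[0.2120 0.0695 -0.0780; 0.0695 0.2266 0.2559; -0.0780 0.2559 1.4298]
step 4: x^-=[1.1661, 1.4903, -1.0753]  P^-=[0.2850 0.0759 -0.0936; 0.0759 0.5280 0.4892; -0.0936 0.4892 1.6783]  S=[0.8686 -0.0645; -0.0645 0.6662]  K=[0.3059 0.0392; 0.0011 0.6568; -0.1603 0.4068]  nu=[-3.9912, 0.9073]  x^+=[-0.0194, 2.0816, -0.0662]  P^+=[0.2042 0.0714 -0.0540; 0.0714 0.2407 0.3046; -0.0540 0.3046 1.5373]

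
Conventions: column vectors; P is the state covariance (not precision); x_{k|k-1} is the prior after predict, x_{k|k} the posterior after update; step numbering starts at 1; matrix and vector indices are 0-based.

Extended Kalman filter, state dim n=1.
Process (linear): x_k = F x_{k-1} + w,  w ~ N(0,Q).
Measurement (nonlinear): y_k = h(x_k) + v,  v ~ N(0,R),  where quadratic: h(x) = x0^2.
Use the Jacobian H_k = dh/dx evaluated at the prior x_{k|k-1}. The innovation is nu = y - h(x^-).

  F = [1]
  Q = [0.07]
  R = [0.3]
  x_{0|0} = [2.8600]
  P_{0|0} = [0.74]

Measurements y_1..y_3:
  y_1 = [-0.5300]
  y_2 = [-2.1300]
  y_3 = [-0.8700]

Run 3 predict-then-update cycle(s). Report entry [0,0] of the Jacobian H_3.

step 1: x^-=[2.8600]  P^-=[0.8100]  H_jac=[5.7200]  S=[26.8019]  K=[0.1729]  nu=[-8.7096]  x^+=[1.3544]  P^+=[0.0091]
step 2: x^-=[1.3544]  P^-=[0.0791]  H_jac=[2.7088]  S=[0.8801]  K=[0.2433]  nu=[-3.9644]  x^+=[0.3897]  P^+=[0.0270]
step 3: x^-=[0.3897]  P^-=[0.0970]  H_jac=[0.7794]  S=[0.3589]  K=[0.2105]  nu=[-1.0219]  x^+=[0.1746]  P^+=[0.0810]

H_jac[0,0] = 0.7794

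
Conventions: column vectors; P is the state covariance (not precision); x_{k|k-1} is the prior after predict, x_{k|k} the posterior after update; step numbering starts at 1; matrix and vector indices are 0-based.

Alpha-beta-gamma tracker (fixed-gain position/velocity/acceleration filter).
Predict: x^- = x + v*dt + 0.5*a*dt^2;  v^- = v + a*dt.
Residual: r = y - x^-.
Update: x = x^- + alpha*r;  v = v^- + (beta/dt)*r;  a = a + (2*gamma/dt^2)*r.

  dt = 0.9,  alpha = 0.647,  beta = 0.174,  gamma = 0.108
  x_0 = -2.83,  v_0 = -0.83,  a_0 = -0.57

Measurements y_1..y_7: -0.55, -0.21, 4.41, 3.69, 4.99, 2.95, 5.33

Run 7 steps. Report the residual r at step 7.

resid = -3.4210

step 1: x_pred=-3.8079  r=3.2579  x^+=-1.7000  v^+=-0.7131  a^+=0.2988
step 2: x_pred=-2.2209  r=2.0109  x^+=-0.9198  v^+=-0.0555  a^+=0.8350
step 3: x_pred=-0.6316  r=5.0416  x^+=2.6303  v^+=1.6707  a^+=2.1794
step 4: x_pred=5.0166  r=-1.3266  x^+=4.1583  v^+=3.3757  a^+=1.8257
step 5: x_pred=7.9358  r=-2.9458  x^+=6.0299  v^+=4.4493  a^+=1.0401
step 6: x_pred=10.4555  r=-7.5055  x^+=5.5994  v^+=3.9343  a^+=-0.9613
step 7: x_pred=8.7510  r=-3.4210  x^+=6.5376  v^+=2.4077  a^+=-1.8736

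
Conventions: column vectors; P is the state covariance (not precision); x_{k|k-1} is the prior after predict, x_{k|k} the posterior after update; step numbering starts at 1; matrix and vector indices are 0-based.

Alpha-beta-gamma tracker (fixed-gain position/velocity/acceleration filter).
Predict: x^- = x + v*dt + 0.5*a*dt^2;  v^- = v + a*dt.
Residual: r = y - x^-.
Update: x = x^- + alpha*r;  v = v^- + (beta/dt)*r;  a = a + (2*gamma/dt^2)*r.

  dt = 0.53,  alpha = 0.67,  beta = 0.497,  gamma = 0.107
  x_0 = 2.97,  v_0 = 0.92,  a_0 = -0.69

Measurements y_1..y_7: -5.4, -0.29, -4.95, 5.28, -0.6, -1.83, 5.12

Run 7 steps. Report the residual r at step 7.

resid = 4.2205

step 1: x_pred=3.3607  r=-8.7607  x^+=-2.5090  v^+=-7.6609  a^+=-7.3642
step 2: x_pred=-7.6036  r=7.3136  x^+=-2.7035  v^+=-4.7058  a^+=-1.7925
step 3: x_pred=-5.4493  r=0.4993  x^+=-5.1148  v^+=-5.1876  a^+=-1.4121
step 4: x_pred=-8.0625  r=13.3425  x^+=0.8770  v^+=6.5758  a^+=8.7527
step 5: x_pred=5.5914  r=-6.1914  x^+=1.4432  v^+=5.4088  a^+=4.0358
step 6: x_pred=4.8767  r=-6.7067  x^+=0.3832  v^+=1.2587  a^+=-1.0735
step 7: x_pred=0.8995  r=4.2205  x^+=3.7272  v^+=4.6474  a^+=2.1418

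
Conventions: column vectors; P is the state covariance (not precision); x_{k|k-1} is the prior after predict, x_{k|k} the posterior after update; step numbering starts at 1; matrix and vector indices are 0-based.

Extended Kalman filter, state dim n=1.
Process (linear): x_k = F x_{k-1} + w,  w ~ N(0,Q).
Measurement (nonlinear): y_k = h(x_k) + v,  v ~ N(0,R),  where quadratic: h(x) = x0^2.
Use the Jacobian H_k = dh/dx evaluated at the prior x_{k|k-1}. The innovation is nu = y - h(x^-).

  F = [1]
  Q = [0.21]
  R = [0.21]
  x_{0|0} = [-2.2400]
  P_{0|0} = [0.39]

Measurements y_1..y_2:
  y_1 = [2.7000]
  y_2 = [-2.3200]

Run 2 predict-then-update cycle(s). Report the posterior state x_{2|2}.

step 1: x^-=[-2.2400]  P^-=[0.6000]  H_jac=[-4.4800]  S=[12.2522]  K=[-0.2194]  nu=[-2.3176]  x^+=[-1.7315]  P^+=[0.0103]
step 2: x^-=[-1.7315]  P^-=[0.2203]  H_jac=[-3.4631]  S=[2.8519]  K=[-0.2675]  nu=[-5.3182]  x^+=[-0.3089]  P^+=[0.0162]

x_post = [-0.3089]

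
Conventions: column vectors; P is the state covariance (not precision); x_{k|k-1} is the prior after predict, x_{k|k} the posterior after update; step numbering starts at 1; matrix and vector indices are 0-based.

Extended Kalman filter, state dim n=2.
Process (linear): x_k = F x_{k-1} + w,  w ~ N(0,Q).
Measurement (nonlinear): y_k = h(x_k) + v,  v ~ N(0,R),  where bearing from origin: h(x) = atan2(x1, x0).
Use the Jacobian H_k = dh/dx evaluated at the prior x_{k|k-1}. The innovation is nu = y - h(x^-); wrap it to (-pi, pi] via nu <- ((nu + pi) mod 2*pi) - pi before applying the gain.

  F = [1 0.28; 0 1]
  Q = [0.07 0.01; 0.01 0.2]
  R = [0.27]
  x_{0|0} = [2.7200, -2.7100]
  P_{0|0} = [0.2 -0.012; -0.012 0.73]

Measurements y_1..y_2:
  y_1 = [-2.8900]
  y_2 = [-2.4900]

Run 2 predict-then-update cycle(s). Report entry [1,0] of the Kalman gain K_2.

step 1: x^-=[1.9612, -2.7100]  P^-=[0.3205 0.2024; 0.2024 0.9300]  H_jac=[0.2422 0.1753]  S=[0.3345]  K=[0.3380; 0.6337]  nu=[-1.9457]  x^+=[1.3035, -3.9430]  P^+=[0.2823 0.1307; 0.1307 0.7956]
step 2: x^-=[0.1994, -3.9430]  P^-=[0.4879 0.3635; 0.3635 0.9956]  H_jac=[0.2530 0.0128]  S=[0.3037]  K=[0.4216; 0.3447]  nu=[-0.9697]  x^+=[-0.2094, -4.2773]  P^+=[0.4339 0.3194; 0.3194 0.9596]

K[1,0] = 0.3447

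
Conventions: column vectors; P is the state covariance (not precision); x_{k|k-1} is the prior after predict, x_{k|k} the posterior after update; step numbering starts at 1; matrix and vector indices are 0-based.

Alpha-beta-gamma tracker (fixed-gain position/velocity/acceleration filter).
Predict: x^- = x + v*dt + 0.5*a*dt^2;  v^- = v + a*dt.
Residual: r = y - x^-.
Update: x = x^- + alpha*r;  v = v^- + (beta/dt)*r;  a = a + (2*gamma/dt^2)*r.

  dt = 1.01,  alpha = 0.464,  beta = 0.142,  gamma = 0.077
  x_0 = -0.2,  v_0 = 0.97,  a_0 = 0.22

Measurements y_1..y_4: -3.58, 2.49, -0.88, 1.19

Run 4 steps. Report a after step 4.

step 1: x_pred=0.8919  r=-4.4719  x^+=-1.1831  v^+=0.5635  a^+=-0.4551
step 2: x_pred=-0.8461  r=3.3361  x^+=0.7019  v^+=0.5729  a^+=0.0485
step 3: x_pred=1.3052  r=-2.1852  x^+=0.2913  v^+=0.3146  a^+=-0.2814
step 4: x_pred=0.4655  r=0.7245  x^+=0.8017  v^+=0.1323  a^+=-0.1720

a_post = -0.1720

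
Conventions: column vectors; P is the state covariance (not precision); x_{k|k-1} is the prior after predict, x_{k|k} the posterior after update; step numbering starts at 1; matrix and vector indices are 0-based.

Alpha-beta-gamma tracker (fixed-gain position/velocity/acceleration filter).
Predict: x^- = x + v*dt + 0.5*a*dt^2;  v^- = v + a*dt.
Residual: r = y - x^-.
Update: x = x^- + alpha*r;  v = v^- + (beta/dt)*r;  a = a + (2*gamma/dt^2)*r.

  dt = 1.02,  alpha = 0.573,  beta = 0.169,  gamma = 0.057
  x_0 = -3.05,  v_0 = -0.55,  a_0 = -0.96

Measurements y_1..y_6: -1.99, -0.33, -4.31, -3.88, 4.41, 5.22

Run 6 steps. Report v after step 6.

step 1: x_pred=-4.1104  r=2.1204  x^+=-2.8954  v^+=-1.1779  a^+=-0.7277
step 2: x_pred=-4.4754  r=4.1454  x^+=-2.1001  v^+=-1.2333  a^+=-0.2734
step 3: x_pred=-3.5002  r=-0.8098  x^+=-3.9642  v^+=-1.6463  a^+=-0.3622
step 4: x_pred=-5.8319  r=1.9519  x^+=-4.7135  v^+=-1.6923  a^+=-0.1483
step 5: x_pred=-6.5168  r=10.9268  x^+=-0.2557  v^+=-0.0332  a^+=1.0490
step 6: x_pred=0.2561  r=4.9639  x^+=3.1004  v^+=1.8592  a^+=1.5929

v_post = 1.8592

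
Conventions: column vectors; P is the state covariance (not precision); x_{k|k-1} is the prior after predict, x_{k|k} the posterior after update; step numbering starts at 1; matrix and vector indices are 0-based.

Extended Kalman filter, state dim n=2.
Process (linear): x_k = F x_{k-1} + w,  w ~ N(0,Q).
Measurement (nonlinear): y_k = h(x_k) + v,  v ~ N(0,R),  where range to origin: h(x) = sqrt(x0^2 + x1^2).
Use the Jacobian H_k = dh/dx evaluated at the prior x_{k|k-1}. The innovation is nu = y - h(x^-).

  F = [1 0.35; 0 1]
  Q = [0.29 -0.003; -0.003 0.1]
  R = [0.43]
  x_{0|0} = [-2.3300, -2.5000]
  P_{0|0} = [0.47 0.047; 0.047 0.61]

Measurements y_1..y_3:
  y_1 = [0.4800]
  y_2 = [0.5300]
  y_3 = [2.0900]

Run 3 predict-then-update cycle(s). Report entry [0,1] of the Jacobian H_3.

step 1: x^-=[-3.2050, -2.5000]  P^-=[0.8676 0.2575; 0.2575 0.7100]  H_jac=[-0.7885 -0.6150]  S=[1.4878]  K=[-0.5663; -0.4300]  nu=[-3.5847]  x^+=[-1.1750, -0.9586]  P^+=[0.3905 -0.1048; -0.1048 0.4349]
step 2: x^-=[-1.5105, -0.9586]  P^-=[0.6605 0.0445; 0.0445 0.5349]  H_jac=[-0.8443 -0.5358]  S=[1.0947]  K=[-0.5312; -0.2961]  nu=[-1.2590]  x^+=[-0.8417, -0.5858]  P^+=[0.3516 -0.1277; -0.1277 0.4389]
step 3: x^-=[-1.0468, -0.5858]  P^-=[0.6059 0.0229; 0.0229 0.5389]  H_jac=[-0.8727 -0.4883]  S=[1.0395]  K=[-0.5195; -0.2724]  nu=[0.8905]  x^+=[-1.5093, -0.8283]  P^+=[0.3255 -0.1242; -0.1242 0.4618]

H_jac[0,1] = -0.4883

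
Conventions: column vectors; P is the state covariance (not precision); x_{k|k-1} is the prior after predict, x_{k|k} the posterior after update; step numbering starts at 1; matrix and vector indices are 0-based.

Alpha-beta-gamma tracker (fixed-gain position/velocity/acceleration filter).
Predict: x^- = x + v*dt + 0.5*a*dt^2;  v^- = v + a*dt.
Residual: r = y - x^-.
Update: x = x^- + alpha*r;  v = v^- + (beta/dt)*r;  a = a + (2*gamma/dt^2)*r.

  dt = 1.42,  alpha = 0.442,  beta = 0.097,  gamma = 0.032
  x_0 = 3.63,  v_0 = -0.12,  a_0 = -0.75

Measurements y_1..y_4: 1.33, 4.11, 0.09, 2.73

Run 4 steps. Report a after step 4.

a_post = -0.3076

step 1: x_pred=2.7035  r=-1.3735  x^+=2.0964  v^+=-1.2788  a^+=-0.7936
step 2: x_pred=-0.5196  r=4.6296  x^+=1.5267  v^+=-2.0895  a^+=-0.6466
step 3: x_pred=-2.0923  r=2.1823  x^+=-1.1277  v^+=-2.8586  a^+=-0.5774
step 4: x_pred=-5.7691  r=8.4991  x^+=-2.0125  v^+=-3.0979  a^+=-0.3076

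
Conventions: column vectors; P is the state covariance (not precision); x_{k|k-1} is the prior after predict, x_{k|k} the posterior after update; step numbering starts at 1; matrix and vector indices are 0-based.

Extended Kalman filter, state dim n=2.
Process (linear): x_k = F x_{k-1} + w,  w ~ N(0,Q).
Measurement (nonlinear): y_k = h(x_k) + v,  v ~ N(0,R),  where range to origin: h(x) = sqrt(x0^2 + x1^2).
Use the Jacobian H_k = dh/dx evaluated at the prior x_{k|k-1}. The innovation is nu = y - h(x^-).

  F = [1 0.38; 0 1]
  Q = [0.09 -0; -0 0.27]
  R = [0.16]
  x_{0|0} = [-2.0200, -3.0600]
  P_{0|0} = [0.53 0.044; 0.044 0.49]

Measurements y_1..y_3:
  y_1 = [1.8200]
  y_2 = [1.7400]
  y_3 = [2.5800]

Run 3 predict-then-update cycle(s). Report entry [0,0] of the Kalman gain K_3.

K[0,0] = -0.4345

step 1: x^-=[-3.1828, -3.0600]  P^-=[0.7242 0.2302; 0.2302 0.7600]  H_jac=[-0.7209 -0.6931]  S=[1.1314]  K=[-0.6024; -0.6122]  nu=[-2.5952]  x^+=[-1.6194, -1.4712]  P^+=[0.3136 -0.1871; -0.1871 0.3359]
step 2: x^-=[-2.1784, -1.4712]  P^-=[0.3099 -0.0594; -0.0594 0.6059]  H_jac=[-0.8287 -0.5597]  S=[0.5075]  K=[-0.4405; -0.5712]  nu=[-0.8887]  x^+=[-1.7870, -0.9636]  P^+=[0.2114 -0.1871; -0.1871 0.4404]
step 3: x^-=[-2.1531, -0.9636]  P^-=[0.2228 -0.0198; -0.0198 0.7104]  H_jac=[-0.9128 -0.4085]  S=[0.4494]  K=[-0.4345; -0.6055]  nu=[0.2211]  x^+=[-2.2492, -1.0975]  P^+=[0.1379 -0.1380; -0.1380 0.5456]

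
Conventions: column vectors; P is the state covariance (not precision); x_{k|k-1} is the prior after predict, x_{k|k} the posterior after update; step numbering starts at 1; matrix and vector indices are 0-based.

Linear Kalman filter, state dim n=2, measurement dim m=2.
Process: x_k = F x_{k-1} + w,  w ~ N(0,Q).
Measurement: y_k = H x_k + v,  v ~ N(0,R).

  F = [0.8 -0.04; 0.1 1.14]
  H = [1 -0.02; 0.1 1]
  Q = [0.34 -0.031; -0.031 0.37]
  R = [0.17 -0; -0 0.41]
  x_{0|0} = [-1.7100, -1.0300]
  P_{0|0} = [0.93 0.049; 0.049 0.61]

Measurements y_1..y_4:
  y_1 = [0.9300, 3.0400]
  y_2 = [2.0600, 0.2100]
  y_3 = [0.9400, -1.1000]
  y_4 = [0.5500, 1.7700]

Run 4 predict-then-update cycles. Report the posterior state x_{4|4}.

x_post = [0.6471, 0.9661]

step 1: x^-=[-1.3268, -1.3452]  P^-=[0.9330 0.0601; 0.0601 1.1832]  S=[1.1011 0.1296; 0.1296 1.6146]  K=[0.8431 0.0273; -0.0541 0.7409]  nu=[2.2299, 4.5179]  x^+=[0.6766, 1.8814]  P^+=[0.1433 -0.0031; -0.0031 0.3041]
step 2: x^-=[0.4660, 2.2125]  P^-=[0.4324 -0.0362; -0.0362 0.7659]  S=[0.6041 -0.0082; -0.0082 1.1730]  K=[0.7170 0.0110; -0.0765 0.6493]  nu=[1.6382, -2.0491]  x^+=[1.6181, 0.7567]  P^+=[0.1217 -0.0077; -0.0077 0.2670]
step 3: x^-=[1.2643, 1.0244]  P^-=[0.4188 -0.0404; -0.0404 0.7165]  S=[0.5907 -0.0128; -0.0128 1.1226]  K=[0.7106 0.0094; -0.0789 0.6337]  nu=[-0.3038, -2.2508]  x^+=[1.0272, -0.3780]  P^+=[0.1206 -0.0082; -0.0082 0.2607]
step 4: x^-=[0.8369, -0.3282]  P^-=[0.4181 -0.0407; -0.0407 0.7081]  S=[0.5901 -0.0130; -0.0130 1.1141]  K=[0.7102 0.0093; -0.0791 0.6310]  nu=[-0.2935, 2.0146]  x^+=[0.6471, 0.9661]  P^+=[0.1206 -0.0083; -0.0083 0.2595]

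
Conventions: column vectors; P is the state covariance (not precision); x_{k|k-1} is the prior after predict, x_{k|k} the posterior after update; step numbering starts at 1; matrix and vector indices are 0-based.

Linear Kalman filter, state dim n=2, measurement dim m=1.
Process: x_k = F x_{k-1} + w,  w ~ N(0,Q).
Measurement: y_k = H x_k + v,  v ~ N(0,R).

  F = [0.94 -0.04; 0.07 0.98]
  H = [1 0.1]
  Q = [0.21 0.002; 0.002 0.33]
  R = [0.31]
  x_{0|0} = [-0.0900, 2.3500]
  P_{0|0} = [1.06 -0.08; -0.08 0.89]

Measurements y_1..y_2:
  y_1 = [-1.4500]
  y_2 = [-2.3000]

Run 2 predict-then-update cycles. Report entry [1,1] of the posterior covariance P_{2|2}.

step 1: x^-=[-0.1786, 2.2967]  P^-=[1.1541 -0.0366; -0.0366 1.1790]  S=[1.4685]  K=[0.7834; 0.0554]  nu=[-1.5011]  x^+=[-1.3545, 2.2136]  P^+=[0.2529 -0.1003; -0.1003 1.1745]
step 2: x^-=[-1.3618, 2.0745]  P^-=[0.4429 -0.1195; -0.1195 1.4454]  S=[0.7434]  K=[0.5796; 0.0337]  nu=[-1.1457]  x^+=[-2.0258, 2.0359]  P^+=[0.1931 -0.1340; -0.1340 1.4446]

P_post[1,1] = 1.4446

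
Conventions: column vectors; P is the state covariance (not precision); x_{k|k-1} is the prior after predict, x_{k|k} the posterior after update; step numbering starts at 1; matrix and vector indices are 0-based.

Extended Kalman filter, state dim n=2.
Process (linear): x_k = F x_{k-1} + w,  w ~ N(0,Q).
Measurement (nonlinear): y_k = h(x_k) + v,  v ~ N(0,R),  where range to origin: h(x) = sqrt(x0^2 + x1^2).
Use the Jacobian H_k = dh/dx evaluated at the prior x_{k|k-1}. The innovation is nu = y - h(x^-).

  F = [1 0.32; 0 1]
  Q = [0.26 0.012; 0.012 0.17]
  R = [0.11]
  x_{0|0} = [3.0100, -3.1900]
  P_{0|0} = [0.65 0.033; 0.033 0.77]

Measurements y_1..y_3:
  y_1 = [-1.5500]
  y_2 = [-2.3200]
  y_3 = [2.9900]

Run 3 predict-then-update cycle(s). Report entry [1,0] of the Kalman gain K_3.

step 1: x^-=[1.9892, -3.1900]  P^-=[1.0100 0.2914; 0.2914 0.9400]  H_jac=[0.5291 -0.8485]  S=[0.8079]  K=[0.3554; -0.7964]  nu=[-5.3094]  x^+=[0.1022, 1.0385]  P^+=[0.9079 0.5201; 0.5201 0.4276]
step 2: x^-=[0.4345, 1.0385]  P^-=[1.5446 0.6689; 0.6689 0.5976]  H_jac=[0.3860 0.9225]  S=[1.3250]  K=[0.9156; 0.6109]  nu=[-3.4457]  x^+=[-2.7205, -1.0665]  P^+=[0.4336 -0.0723; -0.0723 0.1031]
step 3: x^-=[-3.0618, -1.0665]  P^-=[0.6579 -0.0273; -0.0273 0.2731]  H_jac=[-0.9444 -0.3289]  S=[0.7094]  K=[-0.8633; -0.0903]  nu=[-0.2522]  x^+=[-2.8441, -1.0437]  P^+=[0.1293 -0.0826; -0.0826 0.2673]

K[1,0] = -0.0903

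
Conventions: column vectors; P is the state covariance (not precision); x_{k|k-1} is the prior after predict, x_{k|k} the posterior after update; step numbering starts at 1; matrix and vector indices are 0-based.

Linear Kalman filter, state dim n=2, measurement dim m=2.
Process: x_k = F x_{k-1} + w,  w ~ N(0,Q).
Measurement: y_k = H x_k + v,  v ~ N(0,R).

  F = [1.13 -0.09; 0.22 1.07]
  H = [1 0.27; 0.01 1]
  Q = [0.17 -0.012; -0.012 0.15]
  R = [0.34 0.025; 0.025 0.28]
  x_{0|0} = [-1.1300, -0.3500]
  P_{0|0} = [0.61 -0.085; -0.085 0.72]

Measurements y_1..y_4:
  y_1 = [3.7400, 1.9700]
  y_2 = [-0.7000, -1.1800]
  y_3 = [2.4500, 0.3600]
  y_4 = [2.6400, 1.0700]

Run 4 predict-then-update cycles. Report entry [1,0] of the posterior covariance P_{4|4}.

P_post[1,0] = -0.0157

step 1: x^-=[-1.2454, -0.6231]  P^-=[0.9720 -0.0308; -0.0308 0.9638]  S=[1.3657 0.2641; 0.2641 1.2433]  K=[0.7393 -0.1740; 0.0189 0.7709]  nu=[5.1536, 2.6056]  x^+=[2.1115, 1.4832]  P^+=[0.2559 -0.0328; -0.0328 0.2167]
step 2: x^-=[2.2525, 2.0516]  P^-=[0.5051 -0.0083; -0.0083 0.3950]  S=[0.8695 0.1284; 0.1284 0.6749]  K=[0.5959 -0.1181; 0.0275 0.5799]  nu=[-3.5064, -3.2541]  x^+=[0.5476, 0.0679]  P^+=[0.2051 -0.0202; -0.0202 0.1633]
step 3: x^-=[0.6126, 0.1932]  P^-=[0.4373 -0.0008; -0.0008 0.3373]  S=[0.8015 0.1197; 0.1197 0.6174]  K=[0.5607 -0.1029; 0.0320 0.5402]  nu=[1.7852, 0.1607]  x^+=[1.5971, 0.3371]  P^+=[0.1926 -0.0167; -0.0167 0.1522]
step 4: x^-=[1.7744, 0.7121]  P^-=[0.4206 0.0013; 0.0013 0.3257]  S=[0.7850 0.1185; 0.1185 0.6058]  K=[0.5511 -0.0986; 0.0336 0.5311]  nu=[0.6733, 0.3402]  x^+=[2.1119, 0.9154]  P^+=[0.1891 -0.0157; -0.0157 0.1497]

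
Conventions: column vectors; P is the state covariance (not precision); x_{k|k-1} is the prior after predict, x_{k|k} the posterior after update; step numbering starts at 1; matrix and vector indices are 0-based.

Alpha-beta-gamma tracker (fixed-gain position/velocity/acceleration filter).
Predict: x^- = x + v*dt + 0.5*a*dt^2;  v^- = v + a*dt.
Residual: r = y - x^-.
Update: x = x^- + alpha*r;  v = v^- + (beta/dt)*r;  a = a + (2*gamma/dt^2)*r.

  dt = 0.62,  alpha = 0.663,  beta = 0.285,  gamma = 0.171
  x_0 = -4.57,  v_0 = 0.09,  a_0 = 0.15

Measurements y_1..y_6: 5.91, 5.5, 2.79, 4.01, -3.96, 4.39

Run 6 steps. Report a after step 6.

a_post = -9.0371

step 1: x_pred=-4.4854  r=10.3954  x^+=2.4068  v^+=4.9615  a^+=9.3987
step 2: x_pred=7.2893  r=-1.7893  x^+=6.1030  v^+=9.9662  a^+=7.8068
step 3: x_pred=13.7825  r=-10.9925  x^+=6.4945  v^+=9.7534  a^+=-1.9733
step 4: x_pred=12.1623  r=-8.1523  x^+=6.7573  v^+=4.7825  a^+=-9.2264
step 5: x_pred=7.9492  r=-11.9092  x^+=0.0534  v^+=-6.4122  a^+=-19.8220
step 6: x_pred=-7.7319  r=12.1219  x^+=0.3049  v^+=-13.1296  a^+=-9.0371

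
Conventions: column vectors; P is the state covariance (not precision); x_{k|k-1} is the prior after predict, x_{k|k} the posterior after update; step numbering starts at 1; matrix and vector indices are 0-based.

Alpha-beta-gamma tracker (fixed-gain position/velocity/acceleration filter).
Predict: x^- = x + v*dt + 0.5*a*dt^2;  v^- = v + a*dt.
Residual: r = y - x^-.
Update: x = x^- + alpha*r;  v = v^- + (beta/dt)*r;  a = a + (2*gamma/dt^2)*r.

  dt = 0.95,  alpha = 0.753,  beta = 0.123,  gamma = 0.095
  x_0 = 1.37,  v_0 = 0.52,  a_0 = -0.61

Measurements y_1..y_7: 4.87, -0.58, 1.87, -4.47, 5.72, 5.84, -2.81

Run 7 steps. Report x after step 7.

x_post = -0.9002

step 1: x_pred=1.5887  r=3.2813  x^+=4.0595  v^+=0.3653  a^+=0.0808
step 2: x_pred=4.4431  r=-5.0231  x^+=0.6607  v^+=-0.2083  a^+=-0.9767
step 3: x_pred=0.0221  r=1.8479  x^+=1.4136  v^+=-0.8969  a^+=-0.5877
step 4: x_pred=0.2964  r=-4.7664  x^+=-3.2927  v^+=-2.0723  a^+=-1.5911
step 5: x_pred=-5.9794  r=11.6994  x^+=2.8303  v^+=-2.0691  a^+=0.8719
step 6: x_pred=1.2581  r=4.5819  x^+=4.7083  v^+=-0.6475  a^+=1.8365
step 7: x_pred=4.9219  r=-7.7319  x^+=-0.9002  v^+=0.0961  a^+=0.2088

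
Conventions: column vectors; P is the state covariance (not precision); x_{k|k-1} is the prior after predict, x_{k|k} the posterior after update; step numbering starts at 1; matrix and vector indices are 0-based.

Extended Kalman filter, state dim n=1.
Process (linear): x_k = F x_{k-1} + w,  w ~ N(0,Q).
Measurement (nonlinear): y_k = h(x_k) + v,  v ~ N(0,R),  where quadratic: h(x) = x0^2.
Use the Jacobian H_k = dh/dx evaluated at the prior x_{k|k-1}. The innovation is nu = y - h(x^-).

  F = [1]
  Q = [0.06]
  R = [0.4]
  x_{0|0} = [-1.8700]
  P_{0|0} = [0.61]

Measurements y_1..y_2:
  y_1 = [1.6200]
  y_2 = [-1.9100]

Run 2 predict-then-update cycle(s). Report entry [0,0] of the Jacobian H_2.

H_jac[0,0] = -2.7774

step 1: x^-=[-1.8700]  P^-=[0.6700]  H_jac=[-3.7400]  S=[9.7717]  K=[-0.2564]  nu=[-1.8769]  x^+=[-1.3887]  P^+=[0.0274]
step 2: x^-=[-1.3887]  P^-=[0.0874]  H_jac=[-2.7774]  S=[1.0744]  K=[-0.2260]  nu=[-3.8385]  x^+=[-0.5212]  P^+=[0.0325]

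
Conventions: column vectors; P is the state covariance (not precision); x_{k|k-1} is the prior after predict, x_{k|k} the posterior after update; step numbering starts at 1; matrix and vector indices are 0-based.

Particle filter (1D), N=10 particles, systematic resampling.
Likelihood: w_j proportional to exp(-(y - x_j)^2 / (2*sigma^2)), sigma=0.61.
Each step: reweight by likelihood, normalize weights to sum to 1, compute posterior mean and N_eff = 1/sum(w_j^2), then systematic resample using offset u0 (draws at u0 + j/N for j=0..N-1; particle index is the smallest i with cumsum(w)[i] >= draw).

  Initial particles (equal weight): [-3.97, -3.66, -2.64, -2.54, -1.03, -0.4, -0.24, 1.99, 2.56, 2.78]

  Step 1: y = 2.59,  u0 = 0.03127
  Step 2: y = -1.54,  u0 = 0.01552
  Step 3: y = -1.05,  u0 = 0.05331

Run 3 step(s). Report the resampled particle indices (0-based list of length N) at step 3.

resampled_idx = [0, 1, 2, 3, 4, 5, 6, 7, 8, 9]

step 1: w=[0.0000, 0.0000, 0.0000, 0.0000, 0.0000, 0.0000, 0.0000, 0.2401, 0.3889, 0.3710]  mean=2.5047  Neff=2.8857  idx=[7, 7, 7, 8, 8, 8, 9, 9, 9, 9]
step 2: w=[0.3323, 0.3323, 0.3323, 0.0010, 0.0010, 0.0010, 0.0001, 0.0001, 0.0001, 0.0001]  mean=1.9919  Neff=3.0193  idx=[0, 0, 0, 0, 1, 1, 1, 2, 2, 2]
step 3: w=[0.1000, 0.1000, 0.1000, 0.1000, 0.1000, 0.1000, 0.1000, 0.1000, 0.1000, 0.1000]  mean=1.9900  Neff=10.0000  idx=[0, 1, 2, 3, 4, 5, 6, 7, 8, 9]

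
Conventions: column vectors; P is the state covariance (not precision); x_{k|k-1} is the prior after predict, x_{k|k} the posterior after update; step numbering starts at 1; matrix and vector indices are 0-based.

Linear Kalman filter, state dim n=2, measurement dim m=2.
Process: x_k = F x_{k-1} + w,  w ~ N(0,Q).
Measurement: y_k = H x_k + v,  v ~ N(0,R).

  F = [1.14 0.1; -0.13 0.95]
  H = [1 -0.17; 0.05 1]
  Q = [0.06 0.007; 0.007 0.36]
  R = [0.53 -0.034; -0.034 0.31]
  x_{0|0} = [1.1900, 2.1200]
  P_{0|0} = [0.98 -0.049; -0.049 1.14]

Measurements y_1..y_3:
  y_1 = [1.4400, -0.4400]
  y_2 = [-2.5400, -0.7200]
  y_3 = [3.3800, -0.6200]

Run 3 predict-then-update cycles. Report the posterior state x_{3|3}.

step 1: x^-=[1.5686, 1.8593]  P^-=[1.3338 -0.0824; -0.0824 1.4175]  S=[1.9328 -0.2900; -0.2900 1.7226]  K=[0.7140 0.1111; -0.0453 0.8129]  nu=[0.1875, -2.3777]  x^+=[1.4383, -0.0820]  P^+=[0.3732 -0.0085; -0.0085 0.2540]
step 2: x^-=[1.6315, -0.2649]  P^-=[0.5456 -0.0333; -0.0333 0.5976]  S=[1.1042 -0.1413; -0.1413 0.9056]  K=[0.5086 0.0727; -0.0387 0.6520]  nu=[-4.2165, -0.5367]  x^+=[-0.5519, -0.4516]  P^+=[0.2657 -0.0080; -0.0080 0.2038]
step 3: x^-=[-0.6743, -0.3573]  P^-=[0.4055 -0.0216; -0.0216 0.5504]  S=[0.9588 -0.1287; -0.1287 0.8593]  K=[0.4353 0.0637; -0.0350 0.6341]  nu=[3.9936, -0.2290]  x^+=[1.0496, -0.6423]  P^+=[0.2275 -0.0064; -0.0064 0.1981]

x_post = [1.0496, -0.6423]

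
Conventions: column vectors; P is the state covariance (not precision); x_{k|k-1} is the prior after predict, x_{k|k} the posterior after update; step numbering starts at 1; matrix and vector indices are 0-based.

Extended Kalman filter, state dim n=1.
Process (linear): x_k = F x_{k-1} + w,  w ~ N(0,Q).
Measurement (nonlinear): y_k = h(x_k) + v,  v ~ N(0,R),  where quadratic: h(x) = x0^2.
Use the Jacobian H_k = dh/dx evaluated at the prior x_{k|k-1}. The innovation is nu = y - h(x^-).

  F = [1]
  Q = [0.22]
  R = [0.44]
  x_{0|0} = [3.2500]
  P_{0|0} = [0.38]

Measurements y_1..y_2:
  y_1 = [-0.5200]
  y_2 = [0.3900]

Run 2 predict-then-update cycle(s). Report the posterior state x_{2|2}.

step 1: x^-=[3.2500]  P^-=[0.6000]  H_jac=[6.5000]  S=[25.7900]  K=[0.1512]  nu=[-11.0825]  x^+=[1.5741]  P^+=[0.0102]
step 2: x^-=[1.5741]  P^-=[0.2302]  H_jac=[3.1482]  S=[2.7219]  K=[0.2663]  nu=[-2.0878]  x^+=[1.0181]  P^+=[0.0372]

x_post = [1.0181]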